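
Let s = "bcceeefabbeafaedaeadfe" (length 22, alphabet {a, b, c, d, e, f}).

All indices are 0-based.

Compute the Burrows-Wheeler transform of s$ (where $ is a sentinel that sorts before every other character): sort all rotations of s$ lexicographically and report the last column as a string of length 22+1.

efedfea$bbceafabaceeead

rank  rotation                 last
    0  $bcceeefabbeafaedaeadfe  e
    1  abbeafaedaeadfe$bcceeef  f
    2  adfe$bcceeefabbeafaedae  e
    3  aeadfe$bcceeefabbeafaed  d
    4  aedaeadfe$bcceeefabbeaf  f
    5  afaedaeadfe$bcceeefabbe  e
    6  bbeafaedaeadfe$bcceeefa  a
    7  bcceeefabbeafaedaeadfe$  $
    8  beafaedaeadfe$bcceeefab  b
    9  cceeefabbeafaedaeadfe$b  b
   10  ceeefabbeafaedaeadfe$bc  c
   11  daeadfe$bcceeefabbeafae  e
   12  dfe$bcceeefabbeafaedaea  a
   13  e$bcceeefabbeafaedaeadf  f
   14  eadfe$bcceeefabbeafaeda  a
   15  eafaedaeadfe$bcceeefabb  b
   16  edaeadfe$bcceeefabbeafa  a
   17  eeefabbeafaedaeadfe$bcc  c
   18  eefabbeafaedaeadfe$bcce  e
   19  efabbeafaedaeadfe$bccee  e
   20  fabbeafaedaeadfe$bcceee  e
   21  faedaeadfe$bcceeefabbea  a
   22  fe$bcceeefabbeafaedaead  d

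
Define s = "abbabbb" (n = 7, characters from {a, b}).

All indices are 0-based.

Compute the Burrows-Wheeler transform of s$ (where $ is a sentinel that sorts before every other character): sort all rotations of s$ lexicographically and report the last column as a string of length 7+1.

rank  rotation  last
    0  $abbabbb  b
    1  abbabbb$  $
    2  abbb$abb  b
    3  b$abbabb  b
    4  babbb$ab  b
    5  bb$abbab  b
    6  bbabbb$a  a
    7  bbb$abba  a

b$bbbbaa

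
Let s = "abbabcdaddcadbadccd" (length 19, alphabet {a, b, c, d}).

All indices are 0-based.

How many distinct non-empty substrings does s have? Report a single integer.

rank→(start, suffix):
  0 → (0, 'abbabcdaddcadbadccd')
  1 → (3, 'abcdaddcadbadccd')
  2 → (11, 'adbadccd')
  3 → (14, 'adccd')
  4 → (7, 'addcadbadccd')
  5 → (2, 'babcdaddcadbadccd')
  6 → (13, 'badccd')
  7 → (1, 'bbabcdaddcadbadccd')
  8 → (4, 'bcdaddcadbadccd')
  9 → (10, 'cadbadccd')
  10 → (16, 'ccd')
  11 → (17, 'cd')
  12 → (5, 'cdaddcadbadccd')
  13 → (18, 'd')
  14 → (6, 'daddcadbadccd')
  15 → (12, 'dbadccd')
  16 → (9, 'dcadbadccd')
  17 → (15, 'dccd')
  18 → (8, 'ddcadbadccd')

SA = [0, 3, 11, 14, 7, 2, 13, 1, 4, 10, 16, 17, 5, 18, 6, 12, 9, 15, 8]
rank  pair      lcp
   1  s[0:],s[3:]  2  'ab'
   2  s[3:],s[11:]  1  'a'
   3  s[11:],s[14:]  2  'ad'
   4  s[14:],s[7:]  2  'ad'
   5  s[7:],s[2:]  0  ''
   6  s[2:],s[13:]  2  'ba'
   7  s[13:],s[1:]  1  'b'
   8  s[1:],s[4:]  1  'b'
   9  s[4:],s[10:]  0  ''
  10  s[10:],s[16:]  1  'c'
  11  s[16:],s[17:]  1  'c'
  12  s[17:],s[5:]  2  'cd'
  13  s[5:],s[18:]  0  ''
  14  s[18:],s[6:]  1  'd'
  15  s[6:],s[12:]  1  'd'
  16  s[12:],s[9:]  1  'd'
  17  s[9:],s[15:]  2  'dc'
  18  s[15:],s[8:]  1  'd'

n(n+1)/2 = 19·20/2 = 190
Σ LCP = 0 + 2 + 1 + 2 + 2 + 0 + 2 + 1 + 1 + 0 + 1 + 1 + 2 + 0 + 1 + 1 + 1 + 2 + 1 = 21
distinct = 190 − 21 = 169

169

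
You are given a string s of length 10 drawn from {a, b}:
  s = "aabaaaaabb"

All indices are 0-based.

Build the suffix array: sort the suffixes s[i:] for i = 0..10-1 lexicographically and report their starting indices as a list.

[3, 4, 5, 0, 6, 1, 7, 9, 2, 8]

sorted suffixes:
  #0 SA[0]=3  'aaaaabb'
  #1 SA[1]=4  'aaaabb'
  #2 SA[2]=5  'aaabb'
  #3 SA[3]=0  'aabaaaaabb'
  #4 SA[4]=6  'aabb'
  #5 SA[5]=1  'abaaaaabb'
  #6 SA[6]=7  'abb'
  #7 SA[7]=9  'b'
  #8 SA[8]=2  'baaaaabb'
  #9 SA[9]=8  'bb'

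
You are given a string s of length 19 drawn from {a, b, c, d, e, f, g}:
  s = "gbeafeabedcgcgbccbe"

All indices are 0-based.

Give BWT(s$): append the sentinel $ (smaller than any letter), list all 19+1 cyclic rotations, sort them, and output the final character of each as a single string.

rank  rotation              last
    0  $gbeafeabedcgcgbccbe  e
    1  abedcgcgbccbe$gbeafe  e
    2  afeabedcgcgbccbe$gbe  e
    3  bccbe$gbeafeabedcgcg  g
    4  be$gbeafeabedcgcgbcc  c
    5  beafeabedcgcgbccbe$g  g
    6  bedcgcgbccbe$gbeafea  a
    7  cbe$gbeafeabedcgcgbc  c
    8  ccbe$gbeafeabedcgcgb  b
    9  cgbccbe$gbeafeabedcg  g
   10  cgcgbccbe$gbeafeabed  d
   11  dcgcgbccbe$gbeafeabe  e
   12  e$gbeafeabedcgcgbccb  b
   13  eabedcgcgbccbe$gbeaf  f
   14  eafeabedcgcgbccbe$gb  b
   15  edcgcgbccbe$gbeafeab  b
   16  feabedcgcgbccbe$gbea  a
   17  gbccbe$gbeafeabedcgc  c
   18  gbeafeabedcgcgbccbe$  $
   19  gcgbccbe$gbeafeabedc  c

eeegcgacbgdebfbbac$c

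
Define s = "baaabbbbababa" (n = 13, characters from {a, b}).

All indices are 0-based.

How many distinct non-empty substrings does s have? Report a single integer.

68

rank | idx | suffix
   0 |  12 | a
   1 |   1 | aaabbbbababa
   2 |   2 | aabbbbababa
   3 |  10 | aba
   4 |   8 | ababa
   5 |   3 | abbbbababa
   6 |  11 | ba
   7 |   0 | baaabbbbababa
   8 |   9 | baba
   9 |   7 | bababa
  10 |   6 | bbababa
  11 |   5 | bbbababa
  12 |   4 | bbbbababa

SA = [12, 1, 2, 10, 8, 3, 11, 0, 9, 7, 6, 5, 4]
i: (SA[i-1],SA[i]) lcp shared
  1: (12,1) 1 'a'
  2: (1,2) 2 'aa'
  3: (2,10) 1 'a'
  4: (10,8) 3 'aba'
  5: (8,3) 2 'ab'
  6: (3,11) 0 ''
  7: (11,0) 2 'ba'
  8: (0,9) 2 'ba'
  9: (9,7) 4 'baba'
  10: (7,6) 1 'b'
  11: (6,5) 2 'bb'
  12: (5,4) 3 'bbb'

n(n+1)/2 = 13·14/2 = 91
Σ LCP = 0 + 1 + 2 + 1 + 3 + 2 + 0 + 2 + 2 + 4 + 1 + 2 + 3 = 23
distinct = 91 − 23 = 68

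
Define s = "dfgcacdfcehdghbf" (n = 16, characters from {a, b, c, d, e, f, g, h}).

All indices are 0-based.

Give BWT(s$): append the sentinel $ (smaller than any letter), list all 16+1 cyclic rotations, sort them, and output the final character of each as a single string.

fchgafc$hcbddfdge

rank  rotation           last
    0  $dfgcacdfcehdghbf  f
    1  acdfcehdghbf$dfgc  c
    2  bf$dfgcacdfcehdgh  h
    3  cacdfcehdghbf$dfg  g
    4  cdfcehdghbf$dfgca  a
    5  cehdghbf$dfgcacdf  f
    6  dfcehdghbf$dfgcac  c
    7  dfgcacdfcehdghbf$  $
    8  dghbf$dfgcacdfceh  h
    9  ehdghbf$dfgcacdfc  c
   10  f$dfgcacdfcehdghb  b
   11  fcehdghbf$dfgcacd  d
   12  fgcacdfcehdghbf$d  d
   13  gcacdfcehdghbf$df  f
   14  ghbf$dfgcacdfcehd  d
   15  hbf$dfgcacdfcehdg  g
   16  hdghbf$dfgcacdfce  e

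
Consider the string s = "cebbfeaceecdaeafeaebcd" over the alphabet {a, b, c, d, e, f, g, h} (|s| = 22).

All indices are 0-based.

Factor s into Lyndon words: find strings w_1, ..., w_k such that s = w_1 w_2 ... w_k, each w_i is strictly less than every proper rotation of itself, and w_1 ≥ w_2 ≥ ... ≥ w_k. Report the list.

emit factor 1: 'ce' (i=0, period=2)
emit factor 2: 'bbfe' (i=2, period=4)
emit factor 3: 'aceecdaeafeaebcd' (i=6, period=16)

["ce", "bbfe", "aceecdaeafeaebcd"]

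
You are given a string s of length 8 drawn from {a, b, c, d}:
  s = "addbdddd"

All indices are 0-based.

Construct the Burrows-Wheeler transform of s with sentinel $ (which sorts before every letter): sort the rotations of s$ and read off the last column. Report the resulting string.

d$ddddadb

rank  rotation   last
    0  $addbdddd  d
    1  addbdddd$  $
    2  bdddd$add  d
    3  d$addbddd  d
    4  dbdddd$ad  d
    5  dd$addbdd  d
    6  ddbdddd$a  a
    7  ddd$addbd  d
    8  dddd$addb  b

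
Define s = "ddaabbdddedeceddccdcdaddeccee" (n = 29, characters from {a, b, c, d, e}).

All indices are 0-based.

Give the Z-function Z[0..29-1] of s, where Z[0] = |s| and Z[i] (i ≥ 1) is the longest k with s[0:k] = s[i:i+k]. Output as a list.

[29, 1, 0, 0, 0, 0, 2, 2, 1, 0, 1, 0, 0, 0, 2, 1, 0, 0, 1, 0, 1, 0, 2, 1, 0, 0, 0, 0, 0]

Z[0]=29
i=1: i≥r, start 0; Z[1]=1 extend→box=[1,2)
i=2: i≥r, start 0; Z[2]=0
i=3: i≥r, start 0; Z[3]=0
i=4: i≥r, start 0; Z[4]=0
i=5: i≥r, start 0; Z[5]=0
i=6: i≥r, start 0; Z[6]=2 extend→box=[6,8)
i=7: min(r-i=1, Z[1]=1)=1; Z[7]=2 extend→box=[7,9)
i=8: min(r-i=1, Z[1]=1)=1; Z[8]=1
i=9: i≥r, start 0; Z[9]=0
i=10: i≥r, start 0; Z[10]=1 extend→box=[10,11)
i=11: i≥r, start 0; Z[11]=0
i=12: i≥r, start 0; Z[12]=0
i=13: i≥r, start 0; Z[13]=0
i=14: i≥r, start 0; Z[14]=2 extend→box=[14,16)
i=15: min(r-i=1, Z[1]=1)=1; Z[15]=1
i=16: i≥r, start 0; Z[16]=0
i=17: i≥r, start 0; Z[17]=0
i=18: i≥r, start 0; Z[18]=1 extend→box=[18,19)
i=19: i≥r, start 0; Z[19]=0
i=20: i≥r, start 0; Z[20]=1 extend→box=[20,21)
i=21: i≥r, start 0; Z[21]=0
i=22: i≥r, start 0; Z[22]=2 extend→box=[22,24)
i=23: min(r-i=1, Z[1]=1)=1; Z[23]=1
i=24: i≥r, start 0; Z[24]=0
i=25: i≥r, start 0; Z[25]=0
i=26: i≥r, start 0; Z[26]=0
i=27: i≥r, start 0; Z[27]=0
i=28: i≥r, start 0; Z[28]=0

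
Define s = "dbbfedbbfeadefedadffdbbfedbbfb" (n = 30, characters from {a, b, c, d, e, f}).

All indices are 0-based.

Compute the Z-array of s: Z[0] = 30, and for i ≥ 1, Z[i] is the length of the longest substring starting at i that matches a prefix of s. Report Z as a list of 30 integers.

[30, 0, 0, 0, 0, 5, 0, 0, 0, 0, 0, 1, 0, 0, 0, 1, 0, 1, 0, 0, 9, 0, 0, 0, 0, 4, 0, 0, 0, 0]

Z[0]=30
i=1: fresh scan; Z[1]=0
i=2: fresh scan; Z[2]=0
i=3: fresh scan; Z[3]=0
i=4: fresh scan; Z[4]=0
i=5: fresh scan; Z[5]=5 extend→box=[5,10)
i=6: min(r-i=4, Z[1]=0)=0; Z[6]=0
i=7: min(r-i=3, Z[2]=0)=0; Z[7]=0
i=8: min(r-i=2, Z[3]=0)=0; Z[8]=0
i=9: min(r-i=1, Z[4]=0)=0; Z[9]=0
i=10: fresh scan; Z[10]=0
i=11: fresh scan; Z[11]=1 extend→box=[11,12)
i=12: fresh scan; Z[12]=0
i=13: fresh scan; Z[13]=0
i=14: fresh scan; Z[14]=0
i=15: fresh scan; Z[15]=1 extend→box=[15,16)
i=16: fresh scan; Z[16]=0
i=17: fresh scan; Z[17]=1 extend→box=[17,18)
i=18: fresh scan; Z[18]=0
i=19: fresh scan; Z[19]=0
i=20: fresh scan; Z[20]=9 extend→box=[20,29)
i=21: min(r-i=8, Z[1]=0)=0; Z[21]=0
i=22: min(r-i=7, Z[2]=0)=0; Z[22]=0
i=23: min(r-i=6, Z[3]=0)=0; Z[23]=0
i=24: min(r-i=5, Z[4]=0)=0; Z[24]=0
i=25: min(r-i=4, Z[5]=5)=4; Z[25]=4
i=26: min(r-i=3, Z[6]=0)=0; Z[26]=0
i=27: min(r-i=2, Z[7]=0)=0; Z[27]=0
i=28: min(r-i=1, Z[8]=0)=0; Z[28]=0
i=29: fresh scan; Z[29]=0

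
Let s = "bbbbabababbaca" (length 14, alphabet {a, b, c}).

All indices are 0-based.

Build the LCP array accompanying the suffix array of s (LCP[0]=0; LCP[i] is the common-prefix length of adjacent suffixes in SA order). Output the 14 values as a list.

[0, 1, 4, 2, 1, 0, 5, 3, 2, 1, 3, 2, 3, 0]

rank | idx | suffix
   0 |  13 | a
   1 |   4 | abababbaca
   2 |   6 | ababbaca
   3 |   8 | abbaca
   4 |  11 | aca
   5 |   3 | babababbaca
   6 |   5 | bababbaca
   7 |   7 | babbaca
   8 |  10 | baca
   9 |   2 | bbabababbaca
  10 |   9 | bbaca
  11 |   1 | bbbabababbaca
  12 |   0 | bbbbabababbaca
  13 |  12 | ca

SA = [13, 4, 6, 8, 11, 3, 5, 7, 10, 2, 9, 1, 0, 12]
[i] adj suffixes → lcp
  [1] 13/4 → 1 ('a')
  [2] 4/6 → 4 ('abab')
  [3] 6/8 → 2 ('ab')
  [4] 8/11 → 1 ('a')
  [5] 11/3 → 0 ('')
  [6] 3/5 → 5 ('babab')
  [7] 5/7 → 3 ('bab')
  [8] 7/10 → 2 ('ba')
  [9] 10/2 → 1 ('b')
  [10] 2/9 → 3 ('bba')
  [11] 9/1 → 2 ('bb')
  [12] 1/0 → 3 ('bbb')
  [13] 0/12 → 0 ('')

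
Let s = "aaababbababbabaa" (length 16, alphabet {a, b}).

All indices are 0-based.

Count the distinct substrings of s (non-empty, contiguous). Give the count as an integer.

89

rank | idx | suffix
   0 |  15 | a
   1 |  14 | aa
   2 |   0 | aaababbababbabaa
   3 |   1 | aababbababbabaa
   4 |  12 | abaa
   5 |   7 | ababbabaa
   6 |   2 | ababbababbabaa
   7 |   9 | abbabaa
   8 |   4 | abbababbabaa
   9 |  13 | baa
  10 |  11 | babaa
  11 |   6 | bababbabaa
  12 |   8 | babbabaa
  13 |   3 | babbababbabaa
  14 |  10 | bbabaa
  15 |   5 | bbababbabaa

SA = [15, 14, 0, 1, 12, 7, 2, 9, 4, 13, 11, 6, 8, 3, 10, 5]
[i] adj suffixes → lcp
  [1] 15/14 → 1 ('a')
  [2] 14/0 → 2 ('aa')
  [3] 0/1 → 2 ('aa')
  [4] 1/12 → 1 ('a')
  [5] 12/7 → 3 ('aba')
  [6] 7/2 → 8 ('ababbaba')
  [7] 2/9 → 2 ('ab')
  [8] 9/4 → 6 ('abbaba')
  [9] 4/13 → 0 ('')
  [10] 13/11 → 2 ('ba')
  [11] 11/6 → 4 ('baba')
  [12] 6/8 → 3 ('bab')
  [13] 8/3 → 7 ('babbaba')
  [14] 3/10 → 1 ('b')
  [15] 10/5 → 5 ('bbaba')

n(n+1)/2 = 16·17/2 = 136
Σ LCP = 0 + 1 + 2 + 2 + 1 + 3 + 8 + 2 + 6 + 0 + 2 + 4 + 3 + 7 + 1 + 5 = 47
distinct = 136 − 47 = 89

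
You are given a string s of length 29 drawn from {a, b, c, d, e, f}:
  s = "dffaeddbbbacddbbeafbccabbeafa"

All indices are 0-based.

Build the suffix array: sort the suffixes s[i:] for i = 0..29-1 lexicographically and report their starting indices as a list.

rank | idx | suffix
   0 |  28 | a
   1 |  22 | abbeafa
   2 |  10 | acddbbeafbccabbeafa
   3 |   3 | aeddbbbacddbbeafbccabbeafa
   4 |  26 | afa
   5 |  17 | afbccabbeafa
   6 |   9 | bacddbbeafbccabbeafa
   7 |   8 | bbacddbbeafbccabbeafa
   8 |   7 | bbbacddbbeafbccabbeafa
   9 |  23 | bbeafa
  10 |  14 | bbeafbccabbeafa
  11 |  19 | bccabbeafa
  12 |  24 | beafa
  13 |  15 | beafbccabbeafa
  14 |  21 | cabbeafa
  15 |  20 | ccabbeafa
  16 |  11 | cddbbeafbccabbeafa
  17 |   6 | dbbbacddbbeafbccabbeafa
  18 |  13 | dbbeafbccabbeafa
  19 |   5 | ddbbbacddbbeafbccabbeafa
  20 |  12 | ddbbeafbccabbeafa
  21 |   0 | dffaeddbbbacddbbeafbccabbeafa
  22 |  25 | eafa
  23 |  16 | eafbccabbeafa
  24 |   4 | eddbbbacddbbeafbccabbeafa
  25 |  27 | fa
  26 |   2 | faeddbbbacddbbeafbccabbeafa
  27 |  18 | fbccabbeafa
  28 |   1 | ffaeddbbbacddbbeafbccabbeafa

[28, 22, 10, 3, 26, 17, 9, 8, 7, 23, 14, 19, 24, 15, 21, 20, 11, 6, 13, 5, 12, 0, 25, 16, 4, 27, 2, 18, 1]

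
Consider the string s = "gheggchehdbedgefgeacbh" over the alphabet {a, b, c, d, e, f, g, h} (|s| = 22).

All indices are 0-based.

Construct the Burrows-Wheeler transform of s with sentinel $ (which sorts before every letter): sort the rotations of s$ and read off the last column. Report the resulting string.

hedcaghegbghhegfde$begc

rank  rotation                 last
    0  $gheggchehdbedgefgeacbh  h
    1  acbh$gheggchehdbedgefge  e
    2  bedgefgeacbh$gheggchehd  d
    3  bh$gheggchehdbedgefgeac  c
    4  cbh$gheggchehdbedgefgea  a
    5  chehdbedgefgeacbh$ghegg  g
    6  dbedgefgeacbh$gheggcheh  h
    7  dgefgeacbh$gheggchehdbe  e
    8  eacbh$gheggchehdbedgefg  g
    9  edgefgeacbh$gheggchehdb  b
   10  efgeacbh$gheggchehdbedg  g
   11  eggchehdbedgefgeacbh$gh  h
   12  ehdbedgefgeacbh$gheggch  h
   13  fgeacbh$gheggchehdbedge  e
   14  gchehdbedgefgeacbh$gheg  g
   15  geacbh$gheggchehdbedgef  f
   16  gefgeacbh$gheggchehdbed  d
   17  ggchehdbedgefgeacbh$ghe  e
   18  gheggchehdbedgefgeacbh$  $
   19  h$gheggchehdbedgefgeacb  b
   20  hdbedgefgeacbh$gheggche  e
   21  heggchehdbedgefgeacbh$g  g
   22  hehdbedgefgeacbh$gheggc  c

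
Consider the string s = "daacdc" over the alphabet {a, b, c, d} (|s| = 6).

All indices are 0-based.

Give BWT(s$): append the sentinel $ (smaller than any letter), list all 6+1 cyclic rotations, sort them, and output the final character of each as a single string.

rank  rotation last
    0  $daacdc  c
    1  aacdc$d  d
    2  acdc$da  a
    3  c$daacd  d
    4  cdc$daa  a
    5  daacdc$  $
    6  dc$daac  c

cdada$c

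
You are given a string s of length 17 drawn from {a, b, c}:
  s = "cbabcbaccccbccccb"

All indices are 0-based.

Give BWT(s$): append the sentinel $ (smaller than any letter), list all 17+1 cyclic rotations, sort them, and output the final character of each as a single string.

bbbcccacc$bcccccba

rank  rotation            last
    0  $cbabcbaccccbccccb  b
    1  abcbaccccbccccb$cb  b
    2  accccbccccb$cbabcb  b
    3  b$cbabcbaccccbcccc  c
    4  babcbaccccbccccb$c  c
    5  baccccbccccb$cbabc  c
    6  bcbaccccbccccb$cba  a
    7  bccccb$cbabcbacccc  c
    8  cb$cbabcbaccccbccc  c
    9  cbabcbaccccbccccb$  $
   10  cbaccccbccccb$cbab  b
   11  cbccccb$cbabcbaccc  c
   12  ccb$cbabcbaccccbcc  c
   13  ccbccccb$cbabcbacc  c
   14  cccb$cbabcbaccccbc  c
   15  cccbccccb$cbabcbac  c
   16  ccccb$cbabcbaccccb  b
   17  ccccbccccb$cbabcba  a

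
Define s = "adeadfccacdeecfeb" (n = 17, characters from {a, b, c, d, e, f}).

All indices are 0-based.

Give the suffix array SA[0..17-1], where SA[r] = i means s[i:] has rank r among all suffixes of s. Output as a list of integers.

[8, 0, 3, 16, 7, 6, 9, 13, 1, 10, 4, 2, 15, 12, 11, 5, 14]

rank→(start, suffix):
  0 → (8, 'acdeecfeb')
  1 → (0, 'adeadfccacdeecfeb')
  2 → (3, 'adfccacdeecfeb')
  3 → (16, 'b')
  4 → (7, 'cacdeecfeb')
  5 → (6, 'ccacdeecfeb')
  6 → (9, 'cdeecfeb')
  7 → (13, 'cfeb')
  8 → (1, 'deadfccacdeecfeb')
  9 → (10, 'deecfeb')
  10 → (4, 'dfccacdeecfeb')
  11 → (2, 'eadfccacdeecfeb')
  12 → (15, 'eb')
  13 → (12, 'ecfeb')
  14 → (11, 'eecfeb')
  15 → (5, 'fccacdeecfeb')
  16 → (14, 'feb')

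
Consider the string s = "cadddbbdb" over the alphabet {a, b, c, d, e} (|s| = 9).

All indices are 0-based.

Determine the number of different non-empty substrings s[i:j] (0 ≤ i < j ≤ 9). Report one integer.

38

sorted suffixes:
  #0 SA[0]=1  'adddbbdb'
  #1 SA[1]=8  'b'
  #2 SA[2]=5  'bbdb'
  #3 SA[3]=6  'bdb'
  #4 SA[4]=0  'cadddbbdb'
  #5 SA[5]=7  'db'
  #6 SA[6]=4  'dbbdb'
  #7 SA[7]=3  'ddbbdb'
  #8 SA[8]=2  'dddbbdb'

SA = [1, 8, 5, 6, 0, 7, 4, 3, 2]
rank  pair      lcp
   1  s[1:],s[8:]  0  ''
   2  s[8:],s[5:]  1  'b'
   3  s[5:],s[6:]  1  'b'
   4  s[6:],s[0:]  0  ''
   5  s[0:],s[7:]  0  ''
   6  s[7:],s[4:]  2  'db'
   7  s[4:],s[3:]  1  'd'
   8  s[3:],s[2:]  2  'dd'

n(n+1)/2 = 9·10/2 = 45
Σ LCP = 0 + 0 + 1 + 1 + 0 + 0 + 2 + 1 + 2 = 7
distinct = 45 − 7 = 38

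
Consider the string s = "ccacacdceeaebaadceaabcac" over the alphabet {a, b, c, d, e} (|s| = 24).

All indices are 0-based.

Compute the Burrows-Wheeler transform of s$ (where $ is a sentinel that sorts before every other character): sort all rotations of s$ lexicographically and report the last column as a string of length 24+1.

cebacccaeeaabca$addacceac

rank  rotation                   last
    0  $ccacacdceeaebaadceaabcac  c
    1  aabcac$ccacacdceeaebaadce  e
    2  aadceaabcac$ccacacdceeaeb  b
    3  abcac$ccacacdceeaebaadcea  a
    4  ac$ccacacdceeaebaadceaabc  c
    5  acacdceeaebaadceaabcac$cc  c
    6  acdceeaebaadceaabcac$ccac  c
    7  adceaabcac$ccacacdceeaeba  a
    8  aebaadceaabcac$ccacacdcee  e
    9  baadceaabcac$ccacacdceeae  e
   10  bcac$ccacacdceeaebaadceaa  a
   11  c$ccacacdceeaebaadceaabca  a
   12  cac$ccacacdceeaebaadceaab  b
   13  cacacdceeaebaadceaabcac$c  c
   14  cacdceeaebaadceaabcac$cca  a
   15  ccacacdceeaebaadceaabcac$  $
   16  cdceeaebaadceaabcac$ccaca  a
   17  ceaabcac$ccacacdceeaebaad  d
   18  ceeaebaadceaabcac$ccacacd  d
   19  dceaabcac$ccacacdceeaebaa  a
   20  dceeaebaadceaabcac$ccacac  c
   21  eaabcac$ccacacdceeaebaadc  c
   22  eaebaadceaabcac$ccacacdce  e
   23  ebaadceaabcac$ccacacdceea  a
   24  eeaebaadceaabcac$ccacacdc  c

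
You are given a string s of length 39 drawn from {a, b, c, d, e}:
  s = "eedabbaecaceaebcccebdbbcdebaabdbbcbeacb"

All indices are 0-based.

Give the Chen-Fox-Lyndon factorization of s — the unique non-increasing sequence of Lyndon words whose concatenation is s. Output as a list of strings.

["e", "e", "d", "abbaecaceaebcccebdbbcdeb", "aabdbbcbeacb"]

emit factor 1: 'e' (i=0, period=1)
emit factor 2: 'e' (i=1, period=1)
emit factor 3: 'd' (i=2, period=1)
emit factor 4: 'abbaecaceaebcccebdbbcdeb' (i=3, period=24)
emit factor 5: 'aabdbbcbeacb' (i=27, period=12)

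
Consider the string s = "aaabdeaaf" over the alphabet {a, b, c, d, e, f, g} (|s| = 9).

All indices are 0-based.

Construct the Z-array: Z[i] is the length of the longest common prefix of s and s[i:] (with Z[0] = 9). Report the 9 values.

[9, 2, 1, 0, 0, 0, 2, 1, 0]

Z[0]=9
i=1: outside box; Z[1]=2 grow→box=[1,3)
i=2: min(r-i=1, Z[1]=2)=1; Z[2]=1
i=3: outside box; Z[3]=0
i=4: outside box; Z[4]=0
i=5: outside box; Z[5]=0
i=6: outside box; Z[6]=2 grow→box=[6,8)
i=7: min(r-i=1, Z[1]=2)=1; Z[7]=1
i=8: outside box; Z[8]=0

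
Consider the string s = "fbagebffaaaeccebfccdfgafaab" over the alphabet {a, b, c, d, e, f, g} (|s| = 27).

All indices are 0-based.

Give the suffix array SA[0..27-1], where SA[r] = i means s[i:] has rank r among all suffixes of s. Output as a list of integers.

rank→(start, suffix):
  0 → (8, 'aaaeccebfccdfgafaab')
  1 → (24, 'aab')
  2 → (9, 'aaeccebfccdfgafaab')
  3 → (25, 'ab')
  4 → (10, 'aeccebfccdfgafaab')
  5 → (22, 'afaab')
  6 → (2, 'agebffaaaeccebfccdfgafaab')
  7 → (26, 'b')
  8 → (1, 'bagebffaaaeccebfccdfgafaab')
  9 → (15, 'bfccdfgafaab')
  10 → (5, 'bffaaaeccebfccdfgafaab')
  11 → (17, 'ccdfgafaab')
  12 → (12, 'ccebfccdfgafaab')
  13 → (18, 'cdfgafaab')
  14 → (13, 'cebfccdfgafaab')
  15 → (19, 'dfgafaab')
  16 → (14, 'ebfccdfgafaab')
  17 → (4, 'ebffaaaeccebfccdfgafaab')
  18 → (11, 'eccebfccdfgafaab')
  19 → (7, 'faaaeccebfccdfgafaab')
  20 → (23, 'faab')
  21 → (0, 'fbagebffaaaeccebfccdfgafaab')
  22 → (16, 'fccdfgafaab')
  23 → (6, 'ffaaaeccebfccdfgafaab')
  24 → (20, 'fgafaab')
  25 → (21, 'gafaab')
  26 → (3, 'gebffaaaeccebfccdfgafaab')

[8, 24, 9, 25, 10, 22, 2, 26, 1, 15, 5, 17, 12, 18, 13, 19, 14, 4, 11, 7, 23, 0, 16, 6, 20, 21, 3]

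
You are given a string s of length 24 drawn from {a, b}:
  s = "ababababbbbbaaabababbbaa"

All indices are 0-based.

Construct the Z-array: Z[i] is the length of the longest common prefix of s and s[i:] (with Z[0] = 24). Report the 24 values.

[24, 0, 6, 0, 4, 0, 2, 0, 0, 0, 0, 0, 1, 1, 6, 0, 4, 0, 2, 0, 0, 0, 1, 1]

Z[0]=24
i=1: i≥r, start 0; Z[1]=0
i=2: i≥r, start 0; Z[2]=6 grow→box=[2,8)
i=3: min(r-i=5, Z[1]=0)=0; Z[3]=0
i=4: min(r-i=4, Z[2]=6)=4; Z[4]=4
i=5: min(r-i=3, Z[3]=0)=0; Z[5]=0
i=6: min(r-i=2, Z[4]=4)=2; Z[6]=2
i=7: min(r-i=1, Z[5]=0)=0; Z[7]=0
i=8: i≥r, start 0; Z[8]=0
i=9: i≥r, start 0; Z[9]=0
i=10: i≥r, start 0; Z[10]=0
i=11: i≥r, start 0; Z[11]=0
i=12: i≥r, start 0; Z[12]=1 grow→box=[12,13)
i=13: i≥r, start 0; Z[13]=1 grow→box=[13,14)
i=14: i≥r, start 0; Z[14]=6 grow→box=[14,20)
i=15: min(r-i=5, Z[1]=0)=0; Z[15]=0
i=16: min(r-i=4, Z[2]=6)=4; Z[16]=4
i=17: min(r-i=3, Z[3]=0)=0; Z[17]=0
i=18: min(r-i=2, Z[4]=4)=2; Z[18]=2
i=19: min(r-i=1, Z[5]=0)=0; Z[19]=0
i=20: i≥r, start 0; Z[20]=0
i=21: i≥r, start 0; Z[21]=0
i=22: i≥r, start 0; Z[22]=1 grow→box=[22,23)
i=23: i≥r, start 0; Z[23]=1 grow→box=[23,24)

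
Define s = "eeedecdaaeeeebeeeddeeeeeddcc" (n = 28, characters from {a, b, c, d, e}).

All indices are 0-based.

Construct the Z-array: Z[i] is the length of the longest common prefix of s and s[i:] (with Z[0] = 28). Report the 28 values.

[28, 2, 1, 0, 1, 0, 0, 0, 0, 3, 3, 2, 1, 0, 4, 2, 1, 0, 0, 3, 3, 4, 2, 1, 0, 0, 0, 0]

Z[0]=28
i=1: outside box; Z[1]=2 grow→box=[1,3)
i=2: min(r-i=1, Z[1]=2)=1; Z[2]=1
i=3: outside box; Z[3]=0
i=4: outside box; Z[4]=1 grow→box=[4,5)
i=5: outside box; Z[5]=0
i=6: outside box; Z[6]=0
i=7: outside box; Z[7]=0
i=8: outside box; Z[8]=0
i=9: outside box; Z[9]=3 grow→box=[9,12)
i=10: min(r-i=2, Z[1]=2)=2; Z[10]=3 grow→box=[10,13)
i=11: min(r-i=2, Z[1]=2)=2; Z[11]=2
i=12: min(r-i=1, Z[2]=1)=1; Z[12]=1
i=13: outside box; Z[13]=0
i=14: outside box; Z[14]=4 grow→box=[14,18)
i=15: min(r-i=3, Z[1]=2)=2; Z[15]=2
i=16: min(r-i=2, Z[2]=1)=1; Z[16]=1
i=17: min(r-i=1, Z[3]=0)=0; Z[17]=0
i=18: outside box; Z[18]=0
i=19: outside box; Z[19]=3 grow→box=[19,22)
i=20: min(r-i=2, Z[1]=2)=2; Z[20]=3 grow→box=[20,23)
i=21: min(r-i=2, Z[1]=2)=2; Z[21]=4 grow→box=[21,25)
i=22: min(r-i=3, Z[1]=2)=2; Z[22]=2
i=23: min(r-i=2, Z[2]=1)=1; Z[23]=1
i=24: min(r-i=1, Z[3]=0)=0; Z[24]=0
i=25: outside box; Z[25]=0
i=26: outside box; Z[26]=0
i=27: outside box; Z[27]=0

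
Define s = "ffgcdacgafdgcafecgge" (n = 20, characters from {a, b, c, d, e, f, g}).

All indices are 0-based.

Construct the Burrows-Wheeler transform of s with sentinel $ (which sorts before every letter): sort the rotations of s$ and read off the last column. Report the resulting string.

edgcggaecfgfaa$fcdfgc

rank  rotation               last
    0  $ffgcdacgafdgcafecgge  e
    1  acgafdgcafecgge$ffgcd  d
    2  afdgcafecgge$ffgcdacg  g
    3  afecgge$ffgcdacgafdgc  c
    4  cafecgge$ffgcdacgafdg  g
    5  cdacgafdgcafecgge$ffg  g
    6  cgafdgcafecgge$ffgcda  a
    7  cgge$ffgcdacgafdgcafe  e
    8  dacgafdgcafecgge$ffgc  c
    9  dgcafecgge$ffgcdacgaf  f
   10  e$ffgcdacgafdgcafecgg  g
   11  ecgge$ffgcdacgafdgcaf  f
   12  fdgcafecgge$ffgcdacga  a
   13  fecgge$ffgcdacgafdgca  a
   14  ffgcdacgafdgcafecgge$  $
   15  fgcdacgafdgcafecgge$f  f
   16  gafdgcafecgge$ffgcdac  c
   17  gcafecgge$ffgcdacgafd  d
   18  gcdacgafdgcafecgge$ff  f
   19  ge$ffgcdacgafdgcafecg  g
   20  gge$ffgcdacgafdgcafec  c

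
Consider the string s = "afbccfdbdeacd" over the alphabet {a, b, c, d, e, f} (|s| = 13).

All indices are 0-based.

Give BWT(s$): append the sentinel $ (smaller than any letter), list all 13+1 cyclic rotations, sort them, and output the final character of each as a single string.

de$fdbaccfbdac

rank  rotation        last
    0  $afbccfdbdeacd  d
    1  acd$afbccfdbde  e
    2  afbccfdbdeacd$  $
    3  bccfdbdeacd$af  f
    4  bdeacd$afbccfd  d
    5  ccfdbdeacd$afb  b
    6  cd$afbccfdbdea  a
    7  cfdbdeacd$afbc  c
    8  d$afbccfdbdeac  c
    9  dbdeacd$afbccf  f
   10  deacd$afbccfdb  b
   11  eacd$afbccfdbd  d
   12  fbccfdbdeacd$a  a
   13  fdbdeacd$afbcc  c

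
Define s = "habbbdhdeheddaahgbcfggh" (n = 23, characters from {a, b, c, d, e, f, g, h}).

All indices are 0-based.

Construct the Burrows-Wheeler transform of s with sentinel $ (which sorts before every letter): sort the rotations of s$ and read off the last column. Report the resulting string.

rank  rotation                  last
    0  $habbbdhdeheddaahgbcfggh  h
    1  aahgbcfggh$habbbdhdehedd  d
    2  abbbdhdeheddaahgbcfggh$h  h
    3  ahgbcfggh$habbbdhdehedda  a
    4  bbbdhdeheddaahgbcfggh$ha  a
    5  bbdhdeheddaahgbcfggh$hab  b
    6  bcfggh$habbbdhdeheddaahg  g
    7  bdhdeheddaahgbcfggh$habb  b
    8  cfggh$habbbdhdeheddaahgb  b
    9  daahgbcfggh$habbbdhdehed  d
   10  ddaahgbcfggh$habbbdhdehe  e
   11  deheddaahgbcfggh$habbbdh  h
   12  dhdeheddaahgbcfggh$habbb  b
   13  eddaahgbcfggh$habbbdhdeh  h
   14  eheddaahgbcfggh$habbbdhd  d
   15  fggh$habbbdhdeheddaahgbc  c
   16  gbcfggh$habbbdhdeheddaah  h
   17  ggh$habbbdhdeheddaahgbcf  f
   18  gh$habbbdhdeheddaahgbcfg  g
   19  h$habbbdhdeheddaahgbcfgg  g
   20  habbbdhdeheddaahgbcfggh$  $
   21  hdeheddaahgbcfggh$habbbd  d
   22  heddaahgbcfggh$habbbdhde  e
   23  hgbcfggh$habbbdhdeheddaa  a

hdhaabgbbdehbhdchfgg$dea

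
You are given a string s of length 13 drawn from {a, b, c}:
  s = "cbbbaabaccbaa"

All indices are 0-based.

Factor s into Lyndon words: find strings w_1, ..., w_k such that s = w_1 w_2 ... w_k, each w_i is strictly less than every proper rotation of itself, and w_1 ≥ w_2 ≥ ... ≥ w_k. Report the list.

["c", "b", "b", "b", "aabaccb", "a", "a"]

emit factor 1: 'c' (i=0, period=1)
emit factor 2: 'b' (i=1, period=1)
emit factor 3: 'b' (i=2, period=1)
emit factor 4: 'b' (i=3, period=1)
emit factor 5: 'aabaccb' (i=4, period=7)
emit factor 6: 'a' (i=11, period=1)
emit factor 7: 'a' (i=12, period=1)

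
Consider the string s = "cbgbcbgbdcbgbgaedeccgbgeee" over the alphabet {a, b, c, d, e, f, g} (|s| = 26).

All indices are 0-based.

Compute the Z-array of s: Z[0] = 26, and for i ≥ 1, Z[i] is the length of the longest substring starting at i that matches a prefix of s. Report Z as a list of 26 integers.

Z[0]=26
i=1: i≥r, start 0; Z[1]=0
i=2: i≥r, start 0; Z[2]=0
i=3: i≥r, start 0; Z[3]=0
i=4: i≥r, start 0; Z[4]=4 extend→box=[4,8)
i=5: min(r-i=3, Z[1]=0)=0; Z[5]=0
i=6: min(r-i=2, Z[2]=0)=0; Z[6]=0
i=7: min(r-i=1, Z[3]=0)=0; Z[7]=0
i=8: i≥r, start 0; Z[8]=0
i=9: i≥r, start 0; Z[9]=4 extend→box=[9,13)
i=10: min(r-i=3, Z[1]=0)=0; Z[10]=0
i=11: min(r-i=2, Z[2]=0)=0; Z[11]=0
i=12: min(r-i=1, Z[3]=0)=0; Z[12]=0
i=13: i≥r, start 0; Z[13]=0
i=14: i≥r, start 0; Z[14]=0
i=15: i≥r, start 0; Z[15]=0
i=16: i≥r, start 0; Z[16]=0
i=17: i≥r, start 0; Z[17]=0
i=18: i≥r, start 0; Z[18]=1 extend→box=[18,19)
i=19: i≥r, start 0; Z[19]=1 extend→box=[19,20)
i=20: i≥r, start 0; Z[20]=0
i=21: i≥r, start 0; Z[21]=0
i=22: i≥r, start 0; Z[22]=0
i=23: i≥r, start 0; Z[23]=0
i=24: i≥r, start 0; Z[24]=0
i=25: i≥r, start 0; Z[25]=0

[26, 0, 0, 0, 4, 0, 0, 0, 0, 4, 0, 0, 0, 0, 0, 0, 0, 0, 1, 1, 0, 0, 0, 0, 0, 0]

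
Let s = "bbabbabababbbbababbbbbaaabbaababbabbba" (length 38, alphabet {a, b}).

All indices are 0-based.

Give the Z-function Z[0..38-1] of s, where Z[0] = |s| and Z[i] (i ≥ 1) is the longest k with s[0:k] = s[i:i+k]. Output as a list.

Z[0]=38
i=1: i≥r, start 0; Z[1]=1 scan→box=[1,2)
i=2: i≥r, start 0; Z[2]=0
i=3: i≥r, start 0; Z[3]=4 scan→box=[3,7)
i=4: min(r-i=3, Z[1]=1)=1; Z[4]=1
i=5: min(r-i=2, Z[2]=0)=0; Z[5]=0
i=6: min(r-i=1, Z[3]=4)=1; Z[6]=1
i=7: i≥r, start 0; Z[7]=0
i=8: i≥r, start 0; Z[8]=1 scan→box=[8,9)
i=9: i≥r, start 0; Z[9]=0
i=10: i≥r, start 0; Z[10]=2 scan→box=[10,12)
i=11: min(r-i=1, Z[1]=1)=1; Z[11]=2 scan→box=[11,13)
i=12: min(r-i=1, Z[1]=1)=1; Z[12]=4 scan→box=[12,16)
i=13: min(r-i=3, Z[1]=1)=1; Z[13]=1
i=14: min(r-i=2, Z[2]=0)=0; Z[14]=0
i=15: min(r-i=1, Z[3]=4)=1; Z[15]=1
i=16: i≥r, start 0; Z[16]=0
i=17: i≥r, start 0; Z[17]=2 scan→box=[17,19)
i=18: min(r-i=1, Z[1]=1)=1; Z[18]=2 scan→box=[18,20)
i=19: min(r-i=1, Z[1]=1)=1; Z[19]=2 scan→box=[19,21)
i=20: min(r-i=1, Z[1]=1)=1; Z[20]=3 scan→box=[20,23)
i=21: min(r-i=2, Z[1]=1)=1; Z[21]=1
i=22: min(r-i=1, Z[2]=0)=0; Z[22]=0
i=23: i≥r, start 0; Z[23]=0
i=24: i≥r, start 0; Z[24]=0
i=25: i≥r, start 0; Z[25]=3 scan→box=[25,28)
i=26: min(r-i=2, Z[1]=1)=1; Z[26]=1
i=27: min(r-i=1, Z[2]=0)=0; Z[27]=0
i=28: i≥r, start 0; Z[28]=0
i=29: i≥r, start 0; Z[29]=1 scan→box=[29,30)
i=30: i≥r, start 0; Z[30]=0
i=31: i≥r, start 0; Z[31]=5 scan→box=[31,36)
i=32: min(r-i=4, Z[1]=1)=1; Z[32]=1
i=33: min(r-i=3, Z[2]=0)=0; Z[33]=0
i=34: min(r-i=2, Z[3]=4)=2; Z[34]=2
i=35: min(r-i=1, Z[4]=1)=1; Z[35]=3 scan→box=[35,38)
i=36: min(r-i=2, Z[1]=1)=1; Z[36]=1
i=37: min(r-i=1, Z[2]=0)=0; Z[37]=0

[38, 1, 0, 4, 1, 0, 1, 0, 1, 0, 2, 2, 4, 1, 0, 1, 0, 2, 2, 2, 3, 1, 0, 0, 0, 3, 1, 0, 0, 1, 0, 5, 1, 0, 2, 3, 1, 0]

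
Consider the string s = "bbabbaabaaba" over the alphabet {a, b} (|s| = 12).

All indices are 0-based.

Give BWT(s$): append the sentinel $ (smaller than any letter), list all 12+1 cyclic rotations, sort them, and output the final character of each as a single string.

rank  rotation       last
    0  $bbabbaabaaba  a
    1  a$bbabbaabaab  b
    2  aaba$bbabbaab  b
    3  aabaaba$bbabb  b
    4  aba$bbabbaaba  a
    5  abaaba$bbabba  a
    6  abbaabaaba$bb  b
    7  ba$bbabbaabaa  a
    8  baaba$bbabbaa  a
    9  baabaaba$bbab  b
   10  babbaabaaba$b  b
   11  bbaabaaba$bba  a
   12  bbabbaabaaba$  $

abbbaabaabba$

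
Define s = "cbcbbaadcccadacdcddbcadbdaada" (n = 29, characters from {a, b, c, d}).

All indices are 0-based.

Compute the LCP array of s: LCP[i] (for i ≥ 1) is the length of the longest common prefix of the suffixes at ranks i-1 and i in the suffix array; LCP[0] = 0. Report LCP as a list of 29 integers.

[0, 1, 3, 1, 1, 3, 2, 2, 0, 1, 1, 2, 1, 0, 3, 1, 2, 1, 2, 1, 2, 0, 2, 2, 1, 2, 1, 2, 1]

rank | idx | suffix
   0 |  28 | a
   1 |  25 | aada
   2 |   5 | aadcccadacdcddbcadbdaada
   3 |  13 | acdcddbcadbdaada
   4 |  26 | ada
   5 |  11 | adacdcddbcadbdaada
   6 |  21 | adbdaada
   7 |   6 | adcccadacdcddbcadbdaada
   8 |   4 | baadcccadacdcddbcadbdaada
   9 |   3 | bbaadcccadacdcddbcadbdaada
  10 |  19 | bcadbdaada
  11 |   1 | bcbbaadcccadacdcddbcadbdaada
  12 |  23 | bdaada
  13 |  10 | cadacdcddbcadbdaada
  14 |  20 | cadbdaada
  15 |   2 | cbbaadcccadacdcddbcadbdaada
  16 |   0 | cbcbbaadcccadacdcddbcadbdaada
  17 |   9 | ccadacdcddbcadbdaada
  18 |   8 | cccadacdcddbcadbdaada
  19 |  14 | cdcddbcadbdaada
  20 |  16 | cddbcadbdaada
  21 |  27 | da
  22 |  24 | daada
  23 |  12 | dacdcddbcadbdaada
  24 |  18 | dbcadbdaada
  25 |  22 | dbdaada
  26 |   7 | dcccadacdcddbcadbdaada
  27 |  15 | dcddbcadbdaada
  28 |  17 | ddbcadbdaada

SA = [28, 25, 5, 13, 26, 11, 21, 6, 4, 3, 19, 1, 23, 10, 20, 2, 0, 9, 8, 14, 16, 27, 24, 12, 18, 22, 7, 15, 17]
rank  pair      lcp
   1  s[28:],s[25:]  1  'a'
   2  s[25:],s[5:]  3  'aad'
   3  s[5:],s[13:]  1  'a'
   4  s[13:],s[26:]  1  'a'
   5  s[26:],s[11:]  3  'ada'
   6  s[11:],s[21:]  2  'ad'
   7  s[21:],s[6:]  2  'ad'
   8  s[6:],s[4:]  0  ''
   9  s[4:],s[3:]  1  'b'
  10  s[3:],s[19:]  1  'b'
  11  s[19:],s[1:]  2  'bc'
  12  s[1:],s[23:]  1  'b'
  13  s[23:],s[10:]  0  ''
  14  s[10:],s[20:]  3  'cad'
  15  s[20:],s[2:]  1  'c'
  16  s[2:],s[0:]  2  'cb'
  17  s[0:],s[9:]  1  'c'
  18  s[9:],s[8:]  2  'cc'
  19  s[8:],s[14:]  1  'c'
  20  s[14:],s[16:]  2  'cd'
  21  s[16:],s[27:]  0  ''
  22  s[27:],s[24:]  2  'da'
  23  s[24:],s[12:]  2  'da'
  24  s[12:],s[18:]  1  'd'
  25  s[18:],s[22:]  2  'db'
  26  s[22:],s[7:]  1  'd'
  27  s[7:],s[15:]  2  'dc'
  28  s[15:],s[17:]  1  'd'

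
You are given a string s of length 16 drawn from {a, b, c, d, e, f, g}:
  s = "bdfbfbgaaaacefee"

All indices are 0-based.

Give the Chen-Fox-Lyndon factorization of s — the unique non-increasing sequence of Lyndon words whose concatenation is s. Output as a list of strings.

["bdfbfbg", "aaaacefee"]

emit factor 1: 'bdfbfbg' (i=0, period=7)
emit factor 2: 'aaaacefee' (i=7, period=9)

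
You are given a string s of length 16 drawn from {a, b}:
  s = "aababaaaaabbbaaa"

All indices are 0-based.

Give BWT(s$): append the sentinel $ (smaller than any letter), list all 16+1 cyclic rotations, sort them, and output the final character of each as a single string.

rank  rotation           last
    0  $aababaaaaabbbaaa  a
    1  a$aababaaaaabbbaa  a
    2  aa$aababaaaaabbba  a
    3  aaa$aababaaaaabbb  b
    4  aaaaabbbaaa$aabab  b
    5  aaaabbbaaa$aababa  a
    6  aaabbbaaa$aababaa  a
    7  aababaaaaabbbaaa$  $
    8  aabbbaaa$aababaaa  a
    9  abaaaaabbbaaa$aab  b
   10  ababaaaaabbbaaa$a  a
   11  abbbaaa$aababaaaa  a
   12  baaa$aababaaaaabb  b
   13  baaaaabbbaaa$aaba  a
   14  babaaaaabbbaaa$aa  a
   15  bbaaa$aababaaaaab  b
   16  bbbaaa$aababaaaaa  a

aaabbaa$abaabaaba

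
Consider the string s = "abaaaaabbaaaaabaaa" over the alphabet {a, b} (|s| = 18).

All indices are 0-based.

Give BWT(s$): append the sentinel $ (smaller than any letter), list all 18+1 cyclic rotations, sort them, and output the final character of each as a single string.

rank  rotation             last
    0  $abaaaaabbaaaaabaaa  a
    1  a$abaaaaabbaaaaabaa  a
    2  aa$abaaaaabbaaaaaba  a
    3  aaa$abaaaaabbaaaaab  b
    4  aaaaabaaa$abaaaaabb  b
    5  aaaaabbaaaaabaaa$ab  b
    6  aaaabaaa$abaaaaabba  a
    7  aaaabbaaaaabaaa$aba  a
    8  aaabaaa$abaaaaabbaa  a
    9  aaabbaaaaabaaa$abaa  a
   10  aabaaa$abaaaaabbaaa  a
   11  aabbaaaaabaaa$abaaa  a
   12  abaaa$abaaaaabbaaaa  a
   13  abaaaaabbaaaaabaaa$  $
   14  abbaaaaabaaa$abaaaa  a
   15  baaa$abaaaaabbaaaaa  a
   16  baaaaabaaa$abaaaaab  b
   17  baaaaabbaaaaabaaa$a  a
   18  bbaaaaabaaa$abaaaaa  a

aaabbbaaaaaaa$aabaa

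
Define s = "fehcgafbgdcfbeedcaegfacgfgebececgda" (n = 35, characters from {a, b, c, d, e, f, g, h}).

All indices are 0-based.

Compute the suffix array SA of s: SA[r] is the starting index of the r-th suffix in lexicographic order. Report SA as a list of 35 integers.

[34, 21, 17, 5, 27, 12, 7, 16, 29, 10, 3, 31, 22, 33, 15, 9, 26, 28, 30, 14, 13, 18, 1, 20, 11, 6, 0, 24, 4, 32, 8, 25, 19, 23, 2]

rank | idx | suffix
   0 |  34 | a
   1 |  21 | acgfgebececgda
   2 |  17 | aegfacgfgebececgda
   3 |   5 | afbgdcfbeedcaegfacgfgebececgda
   4 |  27 | bececgda
   5 |  12 | beedcaegfacgfgebececgda
   6 |   7 | bgdcfbeedcaegfacgfgebececgda
   7 |  16 | caegfacgfgebececgda
   8 |  29 | cecgda
   9 |  10 | cfbeedcaegfacgfgebececgda
  10 |   3 | cgafbgdcfbeedcaegfacgfgebececgda
  11 |  31 | cgda
  12 |  22 | cgfgebececgda
  13 |  33 | da
  14 |  15 | dcaegfacgfgebececgda
  15 |   9 | dcfbeedcaegfacgfgebececgda
  16 |  26 | ebececgda
  17 |  28 | ececgda
  18 |  30 | ecgda
  19 |  14 | edcaegfacgfgebececgda
  20 |  13 | eedcaegfacgfgebececgda
  21 |  18 | egfacgfgebececgda
  22 |   1 | ehcgafbgdcfbeedcaegfacgfgebececgda
  23 |  20 | facgfgebececgda
  24 |  11 | fbeedcaegfacgfgebececgda
  25 |   6 | fbgdcfbeedcaegfacgfgebececgda
  26 |   0 | fehcgafbgdcfbeedcaegfacgfgebececgda
  27 |  24 | fgebececgda
  28 |   4 | gafbgdcfbeedcaegfacgfgebececgda
  29 |  32 | gda
  30 |   8 | gdcfbeedcaegfacgfgebececgda
  31 |  25 | gebececgda
  32 |  19 | gfacgfgebececgda
  33 |  23 | gfgebececgda
  34 |   2 | hcgafbgdcfbeedcaegfacgfgebececgda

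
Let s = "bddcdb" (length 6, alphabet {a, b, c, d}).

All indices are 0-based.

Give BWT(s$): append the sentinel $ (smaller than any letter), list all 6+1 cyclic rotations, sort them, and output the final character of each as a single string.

bd$dcdb

rank  rotation last
    0  $bddcdb  b
    1  b$bddcd  d
    2  bddcdb$  $
    3  cdb$bdd  d
    4  db$bddc  c
    5  dcdb$bd  d
    6  ddcdb$b  b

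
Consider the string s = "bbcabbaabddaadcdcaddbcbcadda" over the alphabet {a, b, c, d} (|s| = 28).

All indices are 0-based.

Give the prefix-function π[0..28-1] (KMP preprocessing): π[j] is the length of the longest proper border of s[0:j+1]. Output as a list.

π[0] = 0
j=1 s[j]='b': π[1]=1 (border 'b')
j=2 s[j]='c': k: 1→0; π[2]=0 (border '')
j=3 s[j]='a': π[3]=0 (border '')
j=4 s[j]='b': π[4]=1 (border 'b')
j=5 s[j]='b': π[5]=2 (border 'bb')
j=6 s[j]='a': k: 2→1→0; π[6]=0 (border '')
j=7 s[j]='a': π[7]=0 (border '')
j=8 s[j]='b': π[8]=1 (border 'b')
j=9 s[j]='d': k: 1→0; π[9]=0 (border '')
j=10 s[j]='d': π[10]=0 (border '')
j=11 s[j]='a': π[11]=0 (border '')
j=12 s[j]='a': π[12]=0 (border '')
j=13 s[j]='d': π[13]=0 (border '')
j=14 s[j]='c': π[14]=0 (border '')
j=15 s[j]='d': π[15]=0 (border '')
j=16 s[j]='c': π[16]=0 (border '')
j=17 s[j]='a': π[17]=0 (border '')
j=18 s[j]='d': π[18]=0 (border '')
j=19 s[j]='d': π[19]=0 (border '')
j=20 s[j]='b': π[20]=1 (border 'b')
j=21 s[j]='c': k: 1→0; π[21]=0 (border '')
j=22 s[j]='b': π[22]=1 (border 'b')
j=23 s[j]='c': k: 1→0; π[23]=0 (border '')
j=24 s[j]='a': π[24]=0 (border '')
j=25 s[j]='d': π[25]=0 (border '')
j=26 s[j]='d': π[26]=0 (border '')
j=27 s[j]='a': π[27]=0 (border '')

[0, 1, 0, 0, 1, 2, 0, 0, 1, 0, 0, 0, 0, 0, 0, 0, 0, 0, 0, 0, 1, 0, 1, 0, 0, 0, 0, 0]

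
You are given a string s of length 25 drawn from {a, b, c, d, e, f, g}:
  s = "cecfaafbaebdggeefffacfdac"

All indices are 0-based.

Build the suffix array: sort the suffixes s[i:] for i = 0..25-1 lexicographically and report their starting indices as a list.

rank→(start, suffix):
  0 → (4, 'aafbaebdggeefffacfdac')
  1 → (23, 'ac')
  2 → (19, 'acfdac')
  3 → (8, 'aebdggeefffacfdac')
  4 → (5, 'afbaebdggeefffacfdac')
  5 → (7, 'baebdggeefffacfdac')
  6 → (10, 'bdggeefffacfdac')
  7 → (24, 'c')
  8 → (0, 'cecfaafbaebdggeefffacfdac')
  9 → (2, 'cfaafbaebdggeefffacfdac')
  10 → (20, 'cfdac')
  11 → (22, 'dac')
  12 → (11, 'dggeefffacfdac')
  13 → (9, 'ebdggeefffacfdac')
  14 → (1, 'ecfaafbaebdggeefffacfdac')
  15 → (14, 'eefffacfdac')
  16 → (15, 'efffacfdac')
  17 → (3, 'faafbaebdggeefffacfdac')
  18 → (18, 'facfdac')
  19 → (6, 'fbaebdggeefffacfdac')
  20 → (21, 'fdac')
  21 → (17, 'ffacfdac')
  22 → (16, 'fffacfdac')
  23 → (13, 'geefffacfdac')
  24 → (12, 'ggeefffacfdac')

[4, 23, 19, 8, 5, 7, 10, 24, 0, 2, 20, 22, 11, 9, 1, 14, 15, 3, 18, 6, 21, 17, 16, 13, 12]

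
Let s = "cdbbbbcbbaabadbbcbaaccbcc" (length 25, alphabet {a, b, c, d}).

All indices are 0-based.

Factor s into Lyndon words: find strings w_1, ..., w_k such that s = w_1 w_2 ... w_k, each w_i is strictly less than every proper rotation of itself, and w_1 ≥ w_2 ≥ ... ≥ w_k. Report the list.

["cd", "bbbbc", "b", "b", "aabadbbcbaaccbcc"]

emit factor 1: 'cd' (i=0, period=2)
emit factor 2: 'bbbbc' (i=2, period=5)
emit factor 3: 'b' (i=7, period=1)
emit factor 4: 'b' (i=8, period=1)
emit factor 5: 'aabadbbcbaaccbcc' (i=9, period=16)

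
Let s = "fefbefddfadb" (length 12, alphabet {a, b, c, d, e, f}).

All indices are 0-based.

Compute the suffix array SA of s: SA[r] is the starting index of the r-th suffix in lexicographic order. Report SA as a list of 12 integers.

[9, 11, 3, 10, 6, 7, 1, 4, 8, 2, 5, 0]

sorted suffixes:
  #0 SA[0]=9  'adb'
  #1 SA[1]=11  'b'
  #2 SA[2]=3  'befddfadb'
  #3 SA[3]=10  'db'
  #4 SA[4]=6  'ddfadb'
  #5 SA[5]=7  'dfadb'
  #6 SA[6]=1  'efbefddfadb'
  #7 SA[7]=4  'efddfadb'
  #8 SA[8]=8  'fadb'
  #9 SA[9]=2  'fbefddfadb'
  #10 SA[10]=5  'fddfadb'
  #11 SA[11]=0  'fefbefddfadb'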